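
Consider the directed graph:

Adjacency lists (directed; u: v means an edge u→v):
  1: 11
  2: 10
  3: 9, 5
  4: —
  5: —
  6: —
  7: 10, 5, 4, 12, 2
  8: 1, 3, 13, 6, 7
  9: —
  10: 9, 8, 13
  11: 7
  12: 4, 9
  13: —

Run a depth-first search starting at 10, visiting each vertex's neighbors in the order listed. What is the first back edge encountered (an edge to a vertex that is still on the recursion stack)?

7->10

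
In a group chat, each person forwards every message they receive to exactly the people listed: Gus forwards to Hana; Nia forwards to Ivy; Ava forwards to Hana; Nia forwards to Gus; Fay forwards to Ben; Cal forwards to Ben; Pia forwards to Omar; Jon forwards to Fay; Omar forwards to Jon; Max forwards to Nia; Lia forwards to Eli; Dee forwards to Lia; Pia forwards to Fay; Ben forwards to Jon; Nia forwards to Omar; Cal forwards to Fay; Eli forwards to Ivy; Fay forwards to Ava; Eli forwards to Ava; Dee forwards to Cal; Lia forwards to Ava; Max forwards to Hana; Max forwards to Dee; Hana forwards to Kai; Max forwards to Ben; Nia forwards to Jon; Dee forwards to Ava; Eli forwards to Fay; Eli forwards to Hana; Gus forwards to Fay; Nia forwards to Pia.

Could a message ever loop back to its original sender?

DFS with white/gray/black marking, starting from Ivy:
Ivy gray
Ivy black
Hana gray
  Kai gray
  Kai black
Hana black
Max gray
  Dee gray
    Ava gray
      Ava→Hana: Hana black — skip
    Ava black
    Lia gray
      Lia→Ava: Ava black — skip
      Eli gray
        Eli→Ava: Ava black — skip
        Fay gray
          Fay→Ava: Ava black — skip
          Ben gray
            Jon gray
              Jon→Fay: Fay is gray → back edge
Back edge found, so a cycle exists: Fay → Ben → Jon → Fay.

Yes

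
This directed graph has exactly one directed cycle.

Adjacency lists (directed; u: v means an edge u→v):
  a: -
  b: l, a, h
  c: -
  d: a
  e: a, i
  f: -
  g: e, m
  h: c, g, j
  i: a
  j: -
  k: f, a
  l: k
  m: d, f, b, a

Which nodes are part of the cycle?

b, g, h, m

DFS with gray/black marking from b:
b gray
  l gray
    k gray
      f gray
      f black
      a gray
      a black
    k black
  l black
  b→a: a black — skip
  h gray
    c gray
    c black
    g gray
      e gray
        e→a: a black — skip
        i gray
          i→a: a black — skip
        i black
      e black
      m gray
        d gray
          d→a: a black — skip
        d black
        m→f: f black — skip
        m→b: b is gray → back edge
Back edge closes the cycle b → h → g → m → b; its vertices are {b, g, h, m}.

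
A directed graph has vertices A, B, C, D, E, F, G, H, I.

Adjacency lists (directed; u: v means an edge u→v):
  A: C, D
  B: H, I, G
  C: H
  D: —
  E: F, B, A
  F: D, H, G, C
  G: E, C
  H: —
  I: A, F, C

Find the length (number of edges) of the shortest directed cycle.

For each vertex v, BFS finds the shortest path from v back to v.
The shortest such closed walk is G → E → F → G, length 3.

3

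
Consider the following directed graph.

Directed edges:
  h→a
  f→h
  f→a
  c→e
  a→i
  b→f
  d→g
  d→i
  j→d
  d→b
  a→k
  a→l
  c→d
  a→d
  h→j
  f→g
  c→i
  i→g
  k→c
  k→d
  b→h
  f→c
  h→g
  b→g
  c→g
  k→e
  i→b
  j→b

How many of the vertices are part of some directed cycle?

A vertex is on a directed cycle iff it belongs to a strongly connected component of size ≥ 2 (or has a self-loop).
The vertices on cycles are {a, b, c, d, f, h, i, j, k} — 9 in total.

9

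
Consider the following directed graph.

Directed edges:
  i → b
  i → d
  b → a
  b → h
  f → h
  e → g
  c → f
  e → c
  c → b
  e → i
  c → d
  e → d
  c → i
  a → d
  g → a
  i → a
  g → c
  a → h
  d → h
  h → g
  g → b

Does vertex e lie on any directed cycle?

e lies on a cycle iff there is a path from e back to itself.
Exploring from e, it never reaches itself; equivalently, its strongly connected component is a singleton.

No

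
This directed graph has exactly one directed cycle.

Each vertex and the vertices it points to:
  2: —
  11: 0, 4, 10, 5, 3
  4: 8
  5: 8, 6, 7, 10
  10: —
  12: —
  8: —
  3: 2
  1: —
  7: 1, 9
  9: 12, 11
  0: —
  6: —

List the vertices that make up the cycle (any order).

5, 7, 9, 11

DFS with gray/black marking from 9:
9 gray
  12 gray
  12 black
  11 gray
    0 gray
    0 black
    4 gray
      8 gray
      8 black
    4 black
    10 gray
    10 black
    5 gray
      5→8: 8 black — skip
      6 gray
      6 black
      7 gray
        1 gray
        1 black
        7→9: 9 is gray → back edge
Back edge closes the cycle 9 → 11 → 5 → 7 → 9; its vertices are {5, 7, 9, 11}.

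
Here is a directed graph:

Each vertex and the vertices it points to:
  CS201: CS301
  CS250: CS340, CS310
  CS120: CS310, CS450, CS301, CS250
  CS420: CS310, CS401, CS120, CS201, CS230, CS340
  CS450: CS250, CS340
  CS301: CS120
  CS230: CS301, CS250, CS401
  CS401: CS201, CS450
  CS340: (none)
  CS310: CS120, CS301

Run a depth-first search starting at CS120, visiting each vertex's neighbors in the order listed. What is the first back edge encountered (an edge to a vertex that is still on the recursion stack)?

CS310→CS120

DFS from CS120 (visiting each vertex's neighbors in the order listed); mark gray on enter, black on exit:
CS120 gray
  CS310 gray
    CS310→CS120: CS120 is gray → back edge
First back edge: CS310 → CS120.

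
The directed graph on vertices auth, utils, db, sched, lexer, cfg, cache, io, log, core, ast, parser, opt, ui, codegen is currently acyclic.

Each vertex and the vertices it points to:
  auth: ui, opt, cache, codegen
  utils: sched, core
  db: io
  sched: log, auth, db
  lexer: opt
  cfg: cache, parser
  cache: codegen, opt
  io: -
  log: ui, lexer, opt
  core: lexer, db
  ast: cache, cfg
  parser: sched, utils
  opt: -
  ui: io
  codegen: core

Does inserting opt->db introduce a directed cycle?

No

Adding opt→db creates a cycle iff db can already reach opt.
Explore from db: no path reaches opt. The graph stays acyclic.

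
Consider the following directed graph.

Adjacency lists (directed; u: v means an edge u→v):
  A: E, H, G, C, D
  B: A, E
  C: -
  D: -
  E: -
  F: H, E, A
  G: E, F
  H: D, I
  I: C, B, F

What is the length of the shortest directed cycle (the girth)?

3

For each vertex v, BFS finds the shortest path from v back to v.
The shortest such closed walk is H → I → F → H, length 3.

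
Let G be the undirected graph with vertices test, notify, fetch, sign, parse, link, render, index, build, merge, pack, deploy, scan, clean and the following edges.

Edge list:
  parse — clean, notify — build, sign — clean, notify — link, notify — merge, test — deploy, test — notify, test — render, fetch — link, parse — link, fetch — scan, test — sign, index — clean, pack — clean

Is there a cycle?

DFS, tracking each vertex's parent; an edge to a visited non-parent vertex closes a cycle.
Start from clean:
visit clean (parent –)
  visit pack (parent clean)
    pack–clean: parent, skip
  visit index (parent clean)
    index–clean: parent, skip
  visit sign (parent clean)
    visit test (parent sign)
      visit render (parent test)
        render–test: parent, skip
      visit notify (parent test)
        visit build (parent notify)
          build–notify: parent, skip
        visit link (parent notify)
          link–notify: parent, skip
          visit fetch (parent link)
            fetch–link: parent, skip
            visit scan (parent fetch)
              scan–fetch: parent, skip
          visit parse (parent link)
            parse–link: parent, skip
            parse–clean: clean visited and ≠ parent → cycle
Cycle: clean – sign – test – notify – link – parse – clean.

Yes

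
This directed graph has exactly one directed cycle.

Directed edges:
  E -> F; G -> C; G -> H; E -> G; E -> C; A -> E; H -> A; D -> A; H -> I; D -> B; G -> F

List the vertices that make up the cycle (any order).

DFS with gray/black marking from A:
A gray
  E gray
    C gray
    C black
    G gray
      F gray
      F black
      H gray
        H→A: A is gray → back edge
Back edge closes the cycle A → E → G → H → A; its vertices are {A, E, G, H}.

A, E, G, H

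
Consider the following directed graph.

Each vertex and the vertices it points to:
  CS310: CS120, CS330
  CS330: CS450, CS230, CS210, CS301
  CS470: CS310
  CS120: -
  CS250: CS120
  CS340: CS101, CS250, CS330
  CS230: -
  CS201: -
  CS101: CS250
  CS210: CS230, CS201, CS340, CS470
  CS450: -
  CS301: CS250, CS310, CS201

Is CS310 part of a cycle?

CS310 is on a cycle iff CS310 can reach itself via ≥1 edge.
CS310 → CS330 → CS301 → CS310 — yes.

Yes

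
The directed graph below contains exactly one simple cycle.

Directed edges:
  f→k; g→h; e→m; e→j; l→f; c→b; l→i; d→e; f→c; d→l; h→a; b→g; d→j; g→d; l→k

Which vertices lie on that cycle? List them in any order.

DFS with gray/black marking from g:
g gray
  d gray
    e gray
      j gray
      j black
      m gray
      m black
    e black
    d→j: j black — skip
    l gray
      i gray
      i black
      k gray
      k black
      f gray
        f→k: k black — skip
        c gray
          b gray
            b→g: g is gray → back edge
Back edge closes the cycle g → d → l → f → c → b → g; its vertices are {b, c, d, f, g, l}.

b, c, d, f, g, l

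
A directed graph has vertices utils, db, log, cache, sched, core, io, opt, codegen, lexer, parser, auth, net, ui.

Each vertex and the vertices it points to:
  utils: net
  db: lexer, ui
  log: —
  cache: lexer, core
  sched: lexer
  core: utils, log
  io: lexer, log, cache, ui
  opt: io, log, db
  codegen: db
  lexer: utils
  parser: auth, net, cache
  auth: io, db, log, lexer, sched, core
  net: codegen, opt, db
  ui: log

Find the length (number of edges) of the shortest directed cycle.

For each vertex v, BFS finds the shortest path from v back to v.
The shortest such closed walk is net → db → lexer → utils → net, length 4.

4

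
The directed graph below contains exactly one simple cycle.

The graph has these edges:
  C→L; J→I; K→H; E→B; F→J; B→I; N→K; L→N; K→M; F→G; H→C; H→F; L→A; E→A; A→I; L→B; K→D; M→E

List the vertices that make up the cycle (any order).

DFS with gray/black marking from K:
K gray
  M gray
    E gray
      A gray
        I gray
        I black
      A black
      B gray
        B→I: I black — skip
      B black
    E black
  M black
  H gray
    F gray
      J gray
        J→I: I black — skip
      J black
      G gray
      G black
    F black
    C gray
      L gray
        L→A: A black — skip
        N gray
          N→K: K is gray → back edge
Back edge closes the cycle K → H → C → L → N → K; its vertices are {C, H, K, L, N}.

C, H, K, L, N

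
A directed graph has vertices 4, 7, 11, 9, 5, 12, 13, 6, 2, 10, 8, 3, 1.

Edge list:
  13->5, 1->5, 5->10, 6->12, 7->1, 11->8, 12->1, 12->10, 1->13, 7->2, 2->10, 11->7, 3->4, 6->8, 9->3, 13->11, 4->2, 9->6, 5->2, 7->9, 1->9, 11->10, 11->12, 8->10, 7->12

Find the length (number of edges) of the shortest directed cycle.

For each vertex v, BFS finds the shortest path from v back to v.
The shortest such closed walk is 7 → 1 → 13 → 11 → 7, length 4.

4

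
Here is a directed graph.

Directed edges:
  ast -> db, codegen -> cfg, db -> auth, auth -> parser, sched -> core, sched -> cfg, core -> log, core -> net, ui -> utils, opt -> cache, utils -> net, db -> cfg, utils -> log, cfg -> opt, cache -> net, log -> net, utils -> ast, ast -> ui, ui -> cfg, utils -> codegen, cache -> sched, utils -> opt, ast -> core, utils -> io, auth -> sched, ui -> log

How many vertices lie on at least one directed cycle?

A vertex is on a directed cycle iff it belongs to a strongly connected component of size ≥ 2 (or has a self-loop).
The vertices on cycles are {ui, ast, cfg, opt, cache, sched, utils} — 7 in total.

7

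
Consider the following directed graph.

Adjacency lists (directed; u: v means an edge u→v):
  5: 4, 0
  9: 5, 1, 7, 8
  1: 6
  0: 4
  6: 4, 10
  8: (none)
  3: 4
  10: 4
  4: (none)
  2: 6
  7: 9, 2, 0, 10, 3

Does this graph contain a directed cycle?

Yes

DFS with white/gray/black marking, starting from 0:
0 gray
  4 gray
  4 black
0 black
5 gray
  5→4: 4 black — skip
  5→0: 0 black — skip
5 black
9 gray
  9→5: 5 black — skip
  1 gray
    6 gray
      6→4: 4 black — skip
      10 gray
        10→4: 4 black — skip
      10 black
    6 black
  1 black
  7 gray
    7→9: 9 is gray → back edge
Back edge found, so a cycle exists: 9 → 7 → 9.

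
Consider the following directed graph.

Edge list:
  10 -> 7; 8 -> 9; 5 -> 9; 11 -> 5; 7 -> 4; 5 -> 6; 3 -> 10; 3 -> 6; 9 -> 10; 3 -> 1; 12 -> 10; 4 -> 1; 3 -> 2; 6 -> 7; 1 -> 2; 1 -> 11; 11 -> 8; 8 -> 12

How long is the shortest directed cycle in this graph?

For each vertex v, BFS finds the shortest path from v back to v.
The shortest such closed walk is 1 → 11 → 5 → 6 → 7 → 4 → 1, length 6.

6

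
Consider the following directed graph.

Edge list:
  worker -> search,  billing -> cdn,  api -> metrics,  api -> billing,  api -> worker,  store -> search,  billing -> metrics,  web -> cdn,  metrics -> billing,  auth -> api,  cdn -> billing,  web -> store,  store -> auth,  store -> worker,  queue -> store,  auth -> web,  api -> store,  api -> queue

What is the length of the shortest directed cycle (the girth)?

2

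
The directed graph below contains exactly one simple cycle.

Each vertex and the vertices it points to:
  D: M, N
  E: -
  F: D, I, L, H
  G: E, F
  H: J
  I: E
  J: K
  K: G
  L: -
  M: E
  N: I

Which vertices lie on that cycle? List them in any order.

F, G, H, J, K

DFS with gray/black marking from F:
F gray
  D gray
    M gray
      E gray
      E black
    M black
    N gray
      I gray
        I→E: E black — skip
      I black
    N black
  D black
  F→I: I black — skip
  L gray
  L black
  H gray
    J gray
      K gray
        G gray
          G→E: E black — skip
          G→F: F is gray → back edge
Back edge closes the cycle F → H → J → K → G → F; its vertices are {F, G, H, J, K}.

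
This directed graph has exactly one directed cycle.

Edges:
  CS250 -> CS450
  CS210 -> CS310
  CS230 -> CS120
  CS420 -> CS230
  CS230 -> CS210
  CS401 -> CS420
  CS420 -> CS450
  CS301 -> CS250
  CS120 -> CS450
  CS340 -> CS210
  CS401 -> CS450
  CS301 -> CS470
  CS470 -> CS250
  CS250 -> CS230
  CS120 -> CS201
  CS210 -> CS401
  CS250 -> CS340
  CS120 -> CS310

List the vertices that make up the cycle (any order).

CS210, CS230, CS401, CS420

DFS with gray/black marking from CS230:
CS230 gray
  CS120 gray
    CS450 gray
    CS450 black
    CS201 gray
    CS201 black
    CS310 gray
    CS310 black
  CS120 black
  CS210 gray
    CS210→CS310: CS310 black — skip
    CS401 gray
      CS420 gray
        CS420→CS450: CS450 black — skip
        CS420→CS230: CS230 is gray → back edge
Back edge closes the cycle CS230 → CS210 → CS401 → CS420 → CS230; its vertices are {CS210, CS230, CS401, CS420}.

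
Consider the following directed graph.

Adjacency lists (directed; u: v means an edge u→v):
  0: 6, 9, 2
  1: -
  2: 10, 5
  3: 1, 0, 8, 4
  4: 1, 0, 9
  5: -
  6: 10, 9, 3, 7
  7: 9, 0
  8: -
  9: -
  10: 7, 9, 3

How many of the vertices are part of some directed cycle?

7

A vertex is on a directed cycle iff it belongs to a strongly connected component of size ≥ 2 (or has a self-loop).
The vertices on cycles are {0, 2, 3, 4, 6, 7, 10} — 7 in total.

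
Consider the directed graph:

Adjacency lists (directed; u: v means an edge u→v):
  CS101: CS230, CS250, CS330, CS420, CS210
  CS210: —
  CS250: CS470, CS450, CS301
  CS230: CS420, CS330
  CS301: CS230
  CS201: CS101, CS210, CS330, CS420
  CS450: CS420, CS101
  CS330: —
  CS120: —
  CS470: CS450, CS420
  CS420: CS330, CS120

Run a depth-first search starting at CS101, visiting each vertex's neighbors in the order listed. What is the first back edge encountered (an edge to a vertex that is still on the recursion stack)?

DFS from CS101 (visiting each vertex's neighbors in the order listed); mark gray on enter, black on exit:
CS101 gray
  CS230 gray
    CS420 gray
      CS330 gray
      CS330 black
      CS120 gray
      CS120 black
    CS420 black
    CS230→CS330: CS330 black — skip
  CS230 black
  CS250 gray
    CS470 gray
      CS450 gray
        CS450→CS420: CS420 black — skip
        CS450→CS101: CS101 is gray → back edge
First back edge: CS450 → CS101.

CS450->CS101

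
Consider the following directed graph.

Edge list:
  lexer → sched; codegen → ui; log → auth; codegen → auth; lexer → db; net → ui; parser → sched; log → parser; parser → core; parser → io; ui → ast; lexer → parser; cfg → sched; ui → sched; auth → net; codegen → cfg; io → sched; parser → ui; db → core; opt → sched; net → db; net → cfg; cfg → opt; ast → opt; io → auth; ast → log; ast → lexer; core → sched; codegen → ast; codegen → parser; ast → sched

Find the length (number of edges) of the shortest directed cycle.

4

For each vertex v, BFS finds the shortest path from v back to v.
The shortest such closed walk is ast → lexer → parser → ui → ast, length 4.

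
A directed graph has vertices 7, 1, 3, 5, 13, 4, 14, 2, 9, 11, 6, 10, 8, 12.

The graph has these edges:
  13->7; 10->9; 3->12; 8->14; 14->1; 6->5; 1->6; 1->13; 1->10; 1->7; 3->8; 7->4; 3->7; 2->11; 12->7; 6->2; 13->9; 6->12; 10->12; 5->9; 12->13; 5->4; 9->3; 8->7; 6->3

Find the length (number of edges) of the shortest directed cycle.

For each vertex v, BFS finds the shortest path from v back to v.
The shortest such closed walk is 3 → 12 → 13 → 9 → 3, length 4.

4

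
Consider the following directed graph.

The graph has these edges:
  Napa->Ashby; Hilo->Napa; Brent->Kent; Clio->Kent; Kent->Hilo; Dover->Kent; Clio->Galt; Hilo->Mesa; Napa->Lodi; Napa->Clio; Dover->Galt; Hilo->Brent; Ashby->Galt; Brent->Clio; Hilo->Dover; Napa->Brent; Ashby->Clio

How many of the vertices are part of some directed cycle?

A vertex is on a directed cycle iff it belongs to a strongly connected component of size ≥ 2 (or has a self-loop).
The vertices on cycles are {Clio, Hilo, Kent, Napa, Ashby, Brent, Dover} — 7 in total.

7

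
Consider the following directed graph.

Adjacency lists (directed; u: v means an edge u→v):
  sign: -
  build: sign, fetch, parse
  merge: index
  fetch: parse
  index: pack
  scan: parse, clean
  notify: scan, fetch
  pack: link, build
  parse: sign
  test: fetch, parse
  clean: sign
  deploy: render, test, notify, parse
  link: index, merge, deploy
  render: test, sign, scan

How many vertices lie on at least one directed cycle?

A vertex is on a directed cycle iff it belongs to a strongly connected component of size ≥ 2 (or has a self-loop).
The vertices on cycles are {link, pack, index, merge} — 4 in total.

4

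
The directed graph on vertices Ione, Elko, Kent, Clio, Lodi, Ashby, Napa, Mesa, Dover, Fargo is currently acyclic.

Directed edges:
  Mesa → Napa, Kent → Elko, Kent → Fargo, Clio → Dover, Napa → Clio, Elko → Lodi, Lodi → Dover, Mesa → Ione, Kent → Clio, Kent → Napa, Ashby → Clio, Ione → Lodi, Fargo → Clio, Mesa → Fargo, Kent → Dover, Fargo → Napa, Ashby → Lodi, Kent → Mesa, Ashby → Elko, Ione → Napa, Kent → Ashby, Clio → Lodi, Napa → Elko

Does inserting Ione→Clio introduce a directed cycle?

No

Adding Ione→Clio creates a cycle iff Clio can already reach Ione.
Explore from Clio: no path reaches Ione. The graph stays acyclic.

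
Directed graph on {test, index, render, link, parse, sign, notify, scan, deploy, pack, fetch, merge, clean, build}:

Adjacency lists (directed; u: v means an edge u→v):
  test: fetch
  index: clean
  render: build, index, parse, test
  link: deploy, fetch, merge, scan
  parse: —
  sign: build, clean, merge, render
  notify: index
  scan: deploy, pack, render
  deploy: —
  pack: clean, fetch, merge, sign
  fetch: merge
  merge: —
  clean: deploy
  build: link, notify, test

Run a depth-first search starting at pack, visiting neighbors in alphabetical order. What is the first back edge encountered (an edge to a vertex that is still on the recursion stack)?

DFS from pack (visiting neighbors in alphabetical order); mark gray on enter, black on exit:
pack gray
  clean gray
    deploy gray
    deploy black
  clean black
  fetch gray
    merge gray
    merge black
  fetch black
  pack→merge: merge black — skip
  sign gray
    build gray
      link gray
        link→deploy: deploy black — skip
        link→fetch: fetch black — skip
        link→merge: merge black — skip
        scan gray
          scan→deploy: deploy black — skip
          scan→pack: pack is gray → back edge
First back edge: scan → pack.

scan→pack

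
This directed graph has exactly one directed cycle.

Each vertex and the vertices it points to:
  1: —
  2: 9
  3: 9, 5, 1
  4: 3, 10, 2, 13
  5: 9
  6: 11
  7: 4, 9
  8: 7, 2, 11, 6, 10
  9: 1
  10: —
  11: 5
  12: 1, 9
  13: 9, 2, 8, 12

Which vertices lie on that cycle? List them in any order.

DFS with gray/black marking from 8:
8 gray
  7 gray
    4 gray
      3 gray
        9 gray
          1 gray
          1 black
        9 black
        5 gray
          5→9: 9 black — skip
        5 black
        3→1: 1 black — skip
      3 black
      10 gray
      10 black
      2 gray
        2→9: 9 black — skip
      2 black
      13 gray
        13→9: 9 black — skip
        13→2: 2 black — skip
        13→8: 8 is gray → back edge
Back edge closes the cycle 8 → 7 → 4 → 13 → 8; its vertices are {4, 7, 8, 13}.

4, 7, 8, 13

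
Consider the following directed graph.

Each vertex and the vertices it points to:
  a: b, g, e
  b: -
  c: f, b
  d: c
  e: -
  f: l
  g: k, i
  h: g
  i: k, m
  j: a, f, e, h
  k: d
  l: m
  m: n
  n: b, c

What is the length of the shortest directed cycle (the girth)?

5

For each vertex v, BFS finds the shortest path from v back to v.
The shortest such closed walk is f → l → m → n → c → f, length 5.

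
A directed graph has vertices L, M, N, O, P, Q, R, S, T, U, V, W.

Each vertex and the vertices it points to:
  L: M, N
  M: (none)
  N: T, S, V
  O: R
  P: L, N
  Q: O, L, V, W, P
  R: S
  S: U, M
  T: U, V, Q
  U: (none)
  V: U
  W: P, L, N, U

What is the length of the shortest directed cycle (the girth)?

For each vertex v, BFS finds the shortest path from v back to v.
The shortest such closed walk is Q → P → N → T → Q, length 4.

4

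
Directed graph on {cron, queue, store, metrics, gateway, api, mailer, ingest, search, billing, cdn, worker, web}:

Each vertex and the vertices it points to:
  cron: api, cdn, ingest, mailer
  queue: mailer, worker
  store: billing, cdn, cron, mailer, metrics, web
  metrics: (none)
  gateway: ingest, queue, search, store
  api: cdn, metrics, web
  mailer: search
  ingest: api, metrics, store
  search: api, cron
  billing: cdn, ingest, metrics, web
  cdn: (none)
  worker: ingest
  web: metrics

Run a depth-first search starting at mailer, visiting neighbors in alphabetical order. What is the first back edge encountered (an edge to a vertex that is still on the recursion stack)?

billing->ingest

DFS from mailer (visiting neighbors in alphabetical order); mark gray on enter, black on exit:
mailer gray
  search gray
    api gray
      cdn gray
      cdn black
      metrics gray
      metrics black
      web gray
        web→metrics: metrics black — skip
      web black
    api black
    cron gray
      cron→api: api black — skip
      cron→cdn: cdn black — skip
      ingest gray
        ingest→api: api black — skip
        ingest→metrics: metrics black — skip
        store gray
          billing gray
            billing→cdn: cdn black — skip
            billing→ingest: ingest is gray → back edge
First back edge: billing → ingest.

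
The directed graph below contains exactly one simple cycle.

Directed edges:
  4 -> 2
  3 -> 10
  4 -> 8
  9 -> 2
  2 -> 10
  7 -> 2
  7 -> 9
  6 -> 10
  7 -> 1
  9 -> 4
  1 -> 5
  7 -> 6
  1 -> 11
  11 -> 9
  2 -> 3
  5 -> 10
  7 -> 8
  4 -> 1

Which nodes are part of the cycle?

DFS with gray/black marking from 9:
9 gray
  2 gray
    3 gray
      10 gray
      10 black
    3 black
    2→10: 10 black — skip
  2 black
  4 gray
    4→2: 2 black — skip
    8 gray
    8 black
    1 gray
      11 gray
        11→9: 9 is gray → back edge
Back edge closes the cycle 9 → 4 → 1 → 11 → 9; its vertices are {1, 4, 9, 11}.

1, 4, 9, 11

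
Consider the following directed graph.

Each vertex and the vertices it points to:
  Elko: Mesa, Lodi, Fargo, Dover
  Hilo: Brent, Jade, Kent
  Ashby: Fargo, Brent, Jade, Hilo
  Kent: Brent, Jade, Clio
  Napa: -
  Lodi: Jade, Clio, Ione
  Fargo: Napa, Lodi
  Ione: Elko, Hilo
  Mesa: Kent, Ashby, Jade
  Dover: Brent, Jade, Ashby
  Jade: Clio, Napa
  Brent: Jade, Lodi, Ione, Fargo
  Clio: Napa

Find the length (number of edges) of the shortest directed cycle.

For each vertex v, BFS finds the shortest path from v back to v.
The shortest such closed walk is Ione → Hilo → Brent → Ione, length 3.

3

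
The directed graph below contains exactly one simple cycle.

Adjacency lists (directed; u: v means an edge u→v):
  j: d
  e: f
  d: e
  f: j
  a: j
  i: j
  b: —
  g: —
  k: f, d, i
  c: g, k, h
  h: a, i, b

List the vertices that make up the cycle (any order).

d, e, f, j

DFS with gray/black marking from d:
d gray
  e gray
    f gray
      j gray
        j→d: d is gray → back edge
Back edge closes the cycle d → e → f → j → d; its vertices are {d, e, f, j}.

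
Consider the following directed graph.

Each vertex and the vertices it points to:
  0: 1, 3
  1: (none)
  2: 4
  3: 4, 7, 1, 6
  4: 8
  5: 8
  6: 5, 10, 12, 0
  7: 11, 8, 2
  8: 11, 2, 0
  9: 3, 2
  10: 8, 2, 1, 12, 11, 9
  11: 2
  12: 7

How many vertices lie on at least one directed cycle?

12

A vertex is on a directed cycle iff it belongs to a strongly connected component of size ≥ 2 (or has a self-loop).
The vertices on cycles are {0, 2, 3, 4, 5, 6, 7, 8, 9, 10, 11, 12} — 12 in total.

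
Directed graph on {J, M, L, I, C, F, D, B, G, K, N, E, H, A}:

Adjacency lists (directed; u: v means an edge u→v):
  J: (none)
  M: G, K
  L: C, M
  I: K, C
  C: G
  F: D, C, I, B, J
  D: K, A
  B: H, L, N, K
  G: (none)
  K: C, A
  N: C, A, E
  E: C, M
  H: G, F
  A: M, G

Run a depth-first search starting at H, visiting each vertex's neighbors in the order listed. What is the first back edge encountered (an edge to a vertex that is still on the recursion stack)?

DFS from H (visiting each vertex's neighbors in the order listed); mark gray on enter, black on exit:
H gray
  G gray
  G black
  F gray
    D gray
      K gray
        C gray
          C→G: G black — skip
        C black
        A gray
          M gray
            M→G: G black — skip
            M→K: K is gray → back edge
First back edge: M → K.

M->K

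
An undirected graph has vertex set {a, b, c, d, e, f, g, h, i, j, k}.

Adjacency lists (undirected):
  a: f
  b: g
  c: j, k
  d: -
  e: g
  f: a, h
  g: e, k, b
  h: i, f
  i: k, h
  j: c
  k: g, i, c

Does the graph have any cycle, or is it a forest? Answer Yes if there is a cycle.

DFS, tracking each vertex's parent; an edge to a visited non-parent vertex closes a cycle.
Start from g:
visit g (parent –)
  visit e (parent g)
    e–g: parent, skip
  visit k (parent g)
    k–g: parent, skip
    visit i (parent k)
      i–k: parent, skip
      visit h (parent i)
        h–i: parent, skip
        visit f (parent h)
          visit a (parent f)
            a–f: parent, skip
          f–h: parent, skip
    visit c (parent k)
      visit j (parent c)
        j–c: parent, skip
      c–k: parent, skip
  visit b (parent g)
    b–g: parent, skip
visit d (parent –)
No non-parent visited neighbor found — the graph is a forest.

No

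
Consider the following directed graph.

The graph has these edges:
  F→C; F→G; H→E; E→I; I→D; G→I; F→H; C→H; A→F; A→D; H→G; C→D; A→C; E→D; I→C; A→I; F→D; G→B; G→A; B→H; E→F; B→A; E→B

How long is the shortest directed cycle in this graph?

3

For each vertex v, BFS finds the shortest path from v back to v.
The shortest such closed walk is E → F → H → E, length 3.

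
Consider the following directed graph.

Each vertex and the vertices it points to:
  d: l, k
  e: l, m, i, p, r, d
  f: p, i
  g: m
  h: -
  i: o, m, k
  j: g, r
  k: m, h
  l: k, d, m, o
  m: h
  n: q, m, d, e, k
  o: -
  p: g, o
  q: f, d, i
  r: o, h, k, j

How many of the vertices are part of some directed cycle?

4

A vertex is on a directed cycle iff it belongs to a strongly connected component of size ≥ 2 (or has a self-loop).
The vertices on cycles are {d, j, l, r} — 4 in total.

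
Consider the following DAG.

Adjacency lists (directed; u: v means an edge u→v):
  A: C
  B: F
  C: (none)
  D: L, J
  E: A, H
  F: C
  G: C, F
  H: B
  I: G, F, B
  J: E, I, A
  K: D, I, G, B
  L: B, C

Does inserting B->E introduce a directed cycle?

Yes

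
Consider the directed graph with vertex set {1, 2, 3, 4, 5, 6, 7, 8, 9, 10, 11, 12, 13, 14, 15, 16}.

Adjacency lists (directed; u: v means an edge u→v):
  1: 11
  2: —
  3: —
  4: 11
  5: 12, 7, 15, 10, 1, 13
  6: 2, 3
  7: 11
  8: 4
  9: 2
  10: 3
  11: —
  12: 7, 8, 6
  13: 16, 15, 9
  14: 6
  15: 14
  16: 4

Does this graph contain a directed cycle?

No

DFS with white/gray/black marking, starting from 11:
11 gray
11 black
1 gray
  1→11: 11 black — skip
1 black
2 gray
2 black
3 gray
3 black
4 gray
  4→11: 11 black — skip
4 black
5 gray
  12 gray
    7 gray
      7→11: 11 black — skip
    7 black
    8 gray
      8→4: 4 black — skip
    8 black
    6 gray
      6→2: 2 black — skip
      6→3: 3 black — skip
    6 black
  12 black
  5→7: 7 black — skip
  15 gray
    14 gray
      14→6: 6 black — skip
    14 black
  15 black
  10 gray
    10→3: 3 black — skip
  10 black
  5→1: 1 black — skip
  13 gray
    16 gray
      16→4: 4 black — skip
    16 black
    13→15: 15 black — skip
    9 gray
      9→2: 2 black — skip
    9 black
  13 black
5 black
Every edge goes to a white or black vertex — no back edge, so the graph is acyclic.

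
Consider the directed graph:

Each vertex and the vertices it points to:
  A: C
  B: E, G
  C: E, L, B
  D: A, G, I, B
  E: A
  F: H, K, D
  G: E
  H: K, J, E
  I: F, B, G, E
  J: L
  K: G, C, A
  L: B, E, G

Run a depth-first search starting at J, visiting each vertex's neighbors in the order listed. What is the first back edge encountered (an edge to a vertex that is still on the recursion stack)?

DFS from J (visiting each vertex's neighbors in the order listed); mark gray on enter, black on exit:
J gray
  L gray
    B gray
      E gray
        A gray
          C gray
            C→E: E is gray → back edge
First back edge: C → E.

C->E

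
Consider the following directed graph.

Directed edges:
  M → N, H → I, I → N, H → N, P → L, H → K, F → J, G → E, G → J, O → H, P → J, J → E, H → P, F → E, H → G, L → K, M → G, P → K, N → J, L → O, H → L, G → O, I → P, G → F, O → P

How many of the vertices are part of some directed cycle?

6

A vertex is on a directed cycle iff it belongs to a strongly connected component of size ≥ 2 (or has a self-loop).
The vertices on cycles are {G, H, I, L, O, P} — 6 in total.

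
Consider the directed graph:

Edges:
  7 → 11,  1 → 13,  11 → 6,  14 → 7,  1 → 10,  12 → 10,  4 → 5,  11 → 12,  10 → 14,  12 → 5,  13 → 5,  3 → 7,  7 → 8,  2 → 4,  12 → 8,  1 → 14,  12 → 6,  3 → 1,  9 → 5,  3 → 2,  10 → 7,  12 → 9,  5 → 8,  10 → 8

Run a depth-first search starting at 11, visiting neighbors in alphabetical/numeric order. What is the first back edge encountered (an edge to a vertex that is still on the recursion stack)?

DFS from 11 (visiting neighbors in alphabetical/numeric order); mark gray on enter, black on exit:
11 gray
  6 gray
  6 black
  12 gray
    5 gray
      8 gray
      8 black
    5 black
    12→6: 6 black — skip
    12→8: 8 black — skip
    9 gray
      9→5: 5 black — skip
    9 black
    10 gray
      7 gray
        7→8: 8 black — skip
        7→11: 11 is gray → back edge
First back edge: 7 → 11.

7→11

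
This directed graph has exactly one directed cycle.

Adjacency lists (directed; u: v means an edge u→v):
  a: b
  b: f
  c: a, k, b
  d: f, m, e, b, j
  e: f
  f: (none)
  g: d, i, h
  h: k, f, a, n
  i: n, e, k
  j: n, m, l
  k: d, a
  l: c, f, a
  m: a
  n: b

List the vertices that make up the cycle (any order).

c, d, j, k, l

DFS with gray/black marking from d:
d gray
  f gray
  f black
  m gray
    a gray
      b gray
        b→f: f black — skip
      b black
    a black
  m black
  e gray
    e→f: f black — skip
  e black
  d→b: b black — skip
  j gray
    n gray
      n→b: b black — skip
    n black
    j→m: m black — skip
    l gray
      c gray
        c→a: a black — skip
        k gray
          k→d: d is gray → back edge
Back edge closes the cycle d → j → l → c → k → d; its vertices are {c, d, j, k, l}.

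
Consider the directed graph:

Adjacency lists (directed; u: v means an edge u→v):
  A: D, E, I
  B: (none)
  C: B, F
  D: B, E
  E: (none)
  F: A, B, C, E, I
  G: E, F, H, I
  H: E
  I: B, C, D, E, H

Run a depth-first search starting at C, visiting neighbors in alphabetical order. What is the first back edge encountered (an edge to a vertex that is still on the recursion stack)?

DFS from C (visiting neighbors in alphabetical order); mark gray on enter, black on exit:
C gray
  B gray
  B black
  F gray
    A gray
      D gray
        D→B: B black — skip
        E gray
        E black
      D black
      A→E: E black — skip
      I gray
        I→B: B black — skip
        I→C: C is gray → back edge
First back edge: I → C.

I->C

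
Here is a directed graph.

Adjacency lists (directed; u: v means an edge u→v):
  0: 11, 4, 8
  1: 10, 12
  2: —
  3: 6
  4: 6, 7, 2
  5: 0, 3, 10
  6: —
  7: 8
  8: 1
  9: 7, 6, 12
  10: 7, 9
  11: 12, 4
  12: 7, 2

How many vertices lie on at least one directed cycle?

6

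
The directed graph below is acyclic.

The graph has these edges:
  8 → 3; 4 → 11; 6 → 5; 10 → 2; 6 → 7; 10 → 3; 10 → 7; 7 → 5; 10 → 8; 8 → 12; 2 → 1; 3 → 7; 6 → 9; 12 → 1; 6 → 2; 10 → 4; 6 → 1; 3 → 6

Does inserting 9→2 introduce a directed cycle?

Adding 9→2 creates a cycle iff 2 can already reach 9.
Explore from 2: no path reaches 9. The graph stays acyclic.

No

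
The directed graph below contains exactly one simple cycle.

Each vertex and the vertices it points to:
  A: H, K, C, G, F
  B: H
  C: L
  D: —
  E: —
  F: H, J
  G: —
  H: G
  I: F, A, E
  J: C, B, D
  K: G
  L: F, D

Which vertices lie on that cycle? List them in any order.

DFS with gray/black marking from C:
C gray
  L gray
    F gray
      H gray
        G gray
        G black
      H black
      J gray
        J→C: C is gray → back edge
Back edge closes the cycle C → L → F → J → C; its vertices are {C, F, J, L}.

C, F, J, L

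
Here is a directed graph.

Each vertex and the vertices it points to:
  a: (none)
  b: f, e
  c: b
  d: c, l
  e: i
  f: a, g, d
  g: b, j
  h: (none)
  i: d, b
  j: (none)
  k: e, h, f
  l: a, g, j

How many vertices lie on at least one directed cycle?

8

A vertex is on a directed cycle iff it belongs to a strongly connected component of size ≥ 2 (or has a self-loop).
The vertices on cycles are {b, c, d, e, f, g, i, l} — 8 in total.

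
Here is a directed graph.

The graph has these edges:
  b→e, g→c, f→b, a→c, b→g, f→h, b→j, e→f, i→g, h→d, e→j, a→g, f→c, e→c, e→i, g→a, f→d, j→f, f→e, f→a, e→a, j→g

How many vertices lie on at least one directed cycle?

6

A vertex is on a directed cycle iff it belongs to a strongly connected component of size ≥ 2 (or has a self-loop).
The vertices on cycles are {a, b, e, f, g, j} — 6 in total.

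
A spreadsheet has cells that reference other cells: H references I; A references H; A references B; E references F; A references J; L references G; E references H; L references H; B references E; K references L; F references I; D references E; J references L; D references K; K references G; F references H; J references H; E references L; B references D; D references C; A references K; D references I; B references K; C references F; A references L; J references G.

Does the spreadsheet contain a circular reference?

No

DFS with white/gray/black marking, starting from J:
J gray
  G gray
  G black
  H gray
    I gray
    I black
  H black
  L gray
    L→G: G black — skip
    L→H: H black — skip
  L black
J black
A gray
  A→H: H black — skip
  K gray
    K→L: L black — skip
    K→G: G black — skip
  K black
  B gray
    E gray
      E→H: H black — skip
      E→L: L black — skip
      F gray
        F→I: I black — skip
        F→H: H black — skip
      F black
    E black
    D gray
      D→E: E black — skip
      C gray
        C→F: F black — skip
      C black
      D→I: I black — skip
      D→K: K black — skip
    D black
    B→K: K black — skip
  B black
  A→J: J black — skip
  A→L: L black — skip
A black
Every edge goes to a white or black vertex — no back edge, so the graph is acyclic.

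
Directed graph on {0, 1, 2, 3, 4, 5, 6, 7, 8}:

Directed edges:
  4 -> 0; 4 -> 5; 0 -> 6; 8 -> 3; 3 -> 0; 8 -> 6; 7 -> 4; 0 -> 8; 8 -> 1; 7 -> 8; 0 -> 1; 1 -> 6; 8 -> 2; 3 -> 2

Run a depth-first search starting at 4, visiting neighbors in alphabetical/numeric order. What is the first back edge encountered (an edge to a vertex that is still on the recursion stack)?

DFS from 4 (visiting neighbors in alphabetical/numeric order); mark gray on enter, black on exit:
4 gray
  0 gray
    1 gray
      6 gray
      6 black
    1 black
    0→6: 6 black — skip
    8 gray
      8→1: 1 black — skip
      2 gray
      2 black
      3 gray
        3→0: 0 is gray → back edge
First back edge: 3 → 0.

3->0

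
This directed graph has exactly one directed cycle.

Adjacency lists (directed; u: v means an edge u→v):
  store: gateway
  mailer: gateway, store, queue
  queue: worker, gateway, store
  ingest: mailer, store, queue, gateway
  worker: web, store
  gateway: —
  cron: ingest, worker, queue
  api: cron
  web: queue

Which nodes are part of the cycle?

DFS with gray/black marking from worker:
worker gray
  web gray
    queue gray
      queue→worker: worker is gray → back edge
Back edge closes the cycle worker → web → queue → worker; its vertices are {web, queue, worker}.

web, queue, worker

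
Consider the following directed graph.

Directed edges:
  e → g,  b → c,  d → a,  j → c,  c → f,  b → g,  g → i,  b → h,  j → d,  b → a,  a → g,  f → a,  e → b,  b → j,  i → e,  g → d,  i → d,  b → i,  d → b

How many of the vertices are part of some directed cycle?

9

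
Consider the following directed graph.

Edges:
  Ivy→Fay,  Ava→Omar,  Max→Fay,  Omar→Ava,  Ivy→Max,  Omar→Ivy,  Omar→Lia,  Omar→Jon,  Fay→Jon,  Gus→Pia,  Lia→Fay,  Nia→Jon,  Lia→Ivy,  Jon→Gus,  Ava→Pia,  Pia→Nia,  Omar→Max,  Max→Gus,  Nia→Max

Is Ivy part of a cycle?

No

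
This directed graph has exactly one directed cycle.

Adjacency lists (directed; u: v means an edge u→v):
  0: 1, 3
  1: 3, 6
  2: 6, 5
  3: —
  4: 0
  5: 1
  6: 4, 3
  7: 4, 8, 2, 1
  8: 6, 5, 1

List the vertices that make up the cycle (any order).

0, 1, 4, 6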